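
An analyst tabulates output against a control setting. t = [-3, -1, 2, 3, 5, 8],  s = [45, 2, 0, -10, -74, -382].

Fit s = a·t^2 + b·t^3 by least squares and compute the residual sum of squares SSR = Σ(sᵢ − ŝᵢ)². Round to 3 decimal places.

SSR = 2.477

Entries of MᵀM: Σt^2·t^2 = 4900, Σt^2·t^3 = 35924, Σt^3·t^3 = 279292.
And Σt^2·s = -25981, Σt^3·s = -206321.
So MᵀM·[a, b]ᵀ = Mᵀs: [[4900, 35924]; [35924, 279292]]·[a, b]ᵀ = [-25981, -206321]ᵀ.
Eliminating b: 279292·(row 1) − 35924·(row 2) gives 77997024·a = 279292·(-25981) − 35924·(-206321) = 155590152, so a = 6482923/3249876.
Then b = ((-206321) − 35924·(6482923/3249876))/279292 = -115523/116067.
Residuals: 187575/1083292, -1072605/1083292, -4545/270823, -1169893/1083292, 588867/1083292, -18498/270823; SSR = 2683381/1083292.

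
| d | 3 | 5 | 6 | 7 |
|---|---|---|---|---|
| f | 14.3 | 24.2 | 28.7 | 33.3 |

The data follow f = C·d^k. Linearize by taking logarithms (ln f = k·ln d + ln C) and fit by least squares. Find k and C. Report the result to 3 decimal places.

k = 1.000, C = 4.788

Linearized form: ln f = k·ln d + ln C. From the 4 transformed points,
XᵀX = [[10.7942, 6.4457]; [6.4457, 4]], rhs = [20.8871, 12.7091]ᵀ  (here Σln d = 6.4457, Σ(ln d)² = 10.7942, Σln f = 12.7091, Σln d·ln f = 20.8871).
Solving (det = 1.6295): k = 0.99983, ln C = 1.56611, so C = exp(1.56611) = 4.78800.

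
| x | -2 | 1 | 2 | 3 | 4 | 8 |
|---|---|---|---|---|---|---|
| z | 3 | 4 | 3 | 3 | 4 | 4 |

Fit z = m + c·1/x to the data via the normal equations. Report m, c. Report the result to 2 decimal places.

m = 3.38, c = 0.43

AᵀA·[m, c]ᵀ = Aᵀz reads: 6·m + (41/24)·c = 21;  (41/24)·m + (973/576)·c = 13/2.
Δ = 6·(973/576) − (41/24)² = 4157/576.
m = (21·(973/576) − (41/24)·(13/2))/(4157/576) = 14037/4157; c = (6·(13/2) − (41/24)·21)/(4157/576) = 1800/4157.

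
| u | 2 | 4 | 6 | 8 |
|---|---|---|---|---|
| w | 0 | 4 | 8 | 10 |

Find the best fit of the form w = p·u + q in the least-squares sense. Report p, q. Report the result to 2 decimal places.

p = 1.70, q = -3.00

Forming XᵀX = [[120, 20]; [20, 4]] and Xᵀw = [144, 22]ᵀ gives XᵀX·[p, q]ᵀ = Xᵀw.
Determinant 120·4 − 20² = 80.
p = (144·4 − 20·22)/80 = 17/10; q = (120·22 − 20·144)/80 = -3.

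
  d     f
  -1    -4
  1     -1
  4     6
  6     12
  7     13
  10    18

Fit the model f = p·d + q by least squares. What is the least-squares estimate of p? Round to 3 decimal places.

From the data, Σd·d = 203, Σd = 27, Σ1 = 6.
And Σd·f = 370, Σf = 44.
So XᵀX·[p, q]ᵀ = Xᵀf: [[203, 27]; [27, 6]]·[p, q]ᵀ = [370, 44]ᵀ.
Δ = 203·6 − 27² = 489.
p = (370·6 − 27·44)/489 = 344/163; q = (203·44 − 27·370)/489 = -1058/489.

p = 2.110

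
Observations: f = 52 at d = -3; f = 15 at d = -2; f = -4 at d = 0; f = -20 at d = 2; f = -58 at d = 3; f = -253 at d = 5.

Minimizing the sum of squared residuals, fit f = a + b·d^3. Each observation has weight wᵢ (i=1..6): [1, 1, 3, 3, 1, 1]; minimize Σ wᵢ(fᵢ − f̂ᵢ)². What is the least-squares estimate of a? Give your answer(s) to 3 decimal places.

Setting ∂/∂a … = 0 gives: 10·a + 141·b = -316;  141·a + 17339·b = -35195.
Eliminating b: 17339·(row 1) − 141·(row 2) gives 153509·a = 17339·(-316) − 141·(-35195) = -516629, so a = -516629/153509.
Then b = ((-35195) − 141·(-516629/153509))/17339 = -307394/153509.

a = -3.365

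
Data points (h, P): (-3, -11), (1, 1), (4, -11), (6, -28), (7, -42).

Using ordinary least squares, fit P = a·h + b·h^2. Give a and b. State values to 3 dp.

a = 0.978, b = -0.972

Forming AᵀA = [[111, 597]; [597, 4035]] and AᵀP = [-472, -3340]ᵀ gives AᵀA·[a, b]ᵀ = AᵀP.
det = 111·4035 − 597² = 91476.
a = ((-472)·4035 − 597·(-3340))/91476 = 355/363; b = (111·(-3340) − 597·(-472))/91476 = -353/363.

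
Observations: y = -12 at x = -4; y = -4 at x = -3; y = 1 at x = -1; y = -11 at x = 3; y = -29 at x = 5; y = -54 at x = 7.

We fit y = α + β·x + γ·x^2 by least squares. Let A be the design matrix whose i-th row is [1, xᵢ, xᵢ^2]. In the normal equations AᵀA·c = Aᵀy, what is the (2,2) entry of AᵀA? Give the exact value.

109

Row 2 ↔ basis x, column 2 ↔ basis x, so (AᵀA)_{2,2} = Σᵢ (x)·(x) = (-4)·(-4) + (-3)·(-3) + (-1)·(-1) + (3)·(3) + (5)·(5) + (7)·(7) = 109.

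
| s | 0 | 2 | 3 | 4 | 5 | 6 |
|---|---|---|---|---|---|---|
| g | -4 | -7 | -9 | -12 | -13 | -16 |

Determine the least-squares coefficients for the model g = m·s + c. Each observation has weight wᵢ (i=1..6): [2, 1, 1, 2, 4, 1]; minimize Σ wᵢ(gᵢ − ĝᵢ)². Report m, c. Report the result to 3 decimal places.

Compute the Gram sums: Σwᵢ·s·s = 181, Σwᵢ·s = 39, Σwᵢ·1 = 11.
And Σwᵢ·s·g = -493, Σwᵢ·g = -116.
So MᵀWM·[m, c]ᵀ = MᵀWg: [[181, 39]; [39, 11]]·[m, c]ᵀ = [-493, -116]ᵀ.
Eliminating c: 11·(row 1) − 39·(row 2) gives 470·m = 11·(-493) − 39·(-116) = -899, so m = -899/470.
Then c = ((-116) − 39·(-899/470))/11 = -1769/470.

m = -1.913, c = -3.764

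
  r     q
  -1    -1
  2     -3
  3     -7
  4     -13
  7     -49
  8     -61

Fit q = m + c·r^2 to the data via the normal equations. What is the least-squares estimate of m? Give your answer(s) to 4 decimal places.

The normal equations are: 6·m + 143·c = -134;  143·m + 6851·c = -6589.
Eliminating c: 6851·(row 1) − 143·(row 2) gives 20657·m = 6851·(-134) − 143·(-6589) = 24193, so m = 1861/1589.
Then c = ((-6589) − 143·(1861/1589))/6851 = -20372/20657.

m = 1.1712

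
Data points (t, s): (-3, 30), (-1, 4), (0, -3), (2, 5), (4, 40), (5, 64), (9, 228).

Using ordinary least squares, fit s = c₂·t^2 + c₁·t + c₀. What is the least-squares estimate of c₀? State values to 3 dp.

Forming AᵀA = [[7540, 898, 136]; [898, 136, 16]; [136, 16, 7]] and Aᵀs = [21002, 2448, 368]ᵀ gives AᵀA·[c₂, c₁, c₀]ᵀ = Aᵀs.
Row-reducing yields c₂ = 253084/82971, c₁ = -153617/82971, c₀ = -204032/82971.

c₀ = -2.459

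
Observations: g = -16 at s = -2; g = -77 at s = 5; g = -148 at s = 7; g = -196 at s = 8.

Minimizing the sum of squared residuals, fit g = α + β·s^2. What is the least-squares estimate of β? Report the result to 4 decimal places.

With design matrix M, MᵀM = [[4, 142]; [142, 7138]] and Mᵀg = [-437, -21785]ᵀ.
Eliminating β: 7138·(row 1) − 142·(row 2) gives 8388·α = 7138·(-437) − 142·(-21785) = -25836, so α = -2153/699.
Then β = ((-21785) − 142·(-2153/699))/7138 = -4181/1398.

β = -2.9907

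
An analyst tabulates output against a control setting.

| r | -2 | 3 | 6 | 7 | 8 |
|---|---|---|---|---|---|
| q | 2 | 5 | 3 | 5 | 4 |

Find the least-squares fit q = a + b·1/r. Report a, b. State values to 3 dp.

a = 3.622, b = 3.320

AᵀA·[a, b]ᵀ = Aᵀq reads: 5·a + (15/56)·b = 19;  (15/56)·a + (11993/28224)·b = 50/21.
(Σ1 = 5, Σ1/r = 15/56, Σ1/r·1/r = 11993/28224, Σq = 19, Σ1/r·q = 50/21.)
Δ = 5·(11993/28224) − (15/56)² = 14485/7056.
a = (19·(11993/28224) − (15/56)·(50/21))/(14485/7056) = 209867/57940; b = (5·(50/21) − (15/56)·19)/(14485/7056) = 9618/2897.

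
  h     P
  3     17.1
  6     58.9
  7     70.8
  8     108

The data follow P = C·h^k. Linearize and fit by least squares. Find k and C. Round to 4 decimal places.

k = 1.8068, C = 2.3175

Taking logs, ln P = k·ln h + ln C, so regress ln P on ln h.
Over the data: Σln h = 6.9157, Σ(ln h)² = 12.5280, Σln P = 15.8569, Σln h·ln P = 28.4475.
Normal system: [[12.5280, 6.9157]; [6.9157, 4]]·[k, ln C]ᵀ = [28.4475, 15.8569]ᵀ.
Solving (det = 2.2847): k = 1.80675, ln C = 0.84048, so C = exp(0.84048) = 2.31747.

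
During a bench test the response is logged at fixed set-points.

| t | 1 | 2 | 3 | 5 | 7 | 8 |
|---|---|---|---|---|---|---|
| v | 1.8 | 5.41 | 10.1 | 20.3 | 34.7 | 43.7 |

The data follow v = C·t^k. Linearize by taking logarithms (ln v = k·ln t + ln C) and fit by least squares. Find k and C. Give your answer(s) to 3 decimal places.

k = 1.515, C = 1.845

Let Y = ln v. Fitting Y = k·ln t + ln C by least squares:
Over the data: Σln t = 7.4265, Σ(ln t)² = 12.3883, Σln v = 14.9233, Σln t·ln v = 23.3126.
Normal system: [[12.3883, 7.4265]; [7.4265, 6]]·[k, ln C]ᵀ = [23.3126, 14.9233]ᵀ.
Solving (det = 19.1764): k = 1.51474, ln C = 0.61234, so C = exp(0.61234) = 1.84474.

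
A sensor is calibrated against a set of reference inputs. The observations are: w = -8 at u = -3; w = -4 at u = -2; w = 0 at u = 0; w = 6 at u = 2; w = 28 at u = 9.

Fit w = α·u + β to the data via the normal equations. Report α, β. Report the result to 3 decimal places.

Entries of XᵀX: Σu·u = 98, Σu = 6, Σ1 = 5.
Moment sums: Σu·w = 296, Σw = 22.
Eliminating β: 5·(row 1) − 6·(row 2) gives 454·α = 5·296 − 6·22 = 1348, so α = 674/227.
Then β = (22 − 6·(674/227))/5 = 190/227.

α = 2.969, β = 0.837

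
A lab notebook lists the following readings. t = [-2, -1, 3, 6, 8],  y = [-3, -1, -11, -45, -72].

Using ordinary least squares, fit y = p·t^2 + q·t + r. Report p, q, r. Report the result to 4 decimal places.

p = -1.0181, q = -0.9075, r = -0.6467

Forming AᵀA = [[5490, 746, 114]; [746, 114, 14]; [114, 14, 5]] and Aᵀy = [-6340, -872, -132]ᵀ gives AᵀA·[p, q, r]ᵀ = Aᵀy.
Row-reducing yields p = -1971/1936, q = -1757/1936, r = -313/484.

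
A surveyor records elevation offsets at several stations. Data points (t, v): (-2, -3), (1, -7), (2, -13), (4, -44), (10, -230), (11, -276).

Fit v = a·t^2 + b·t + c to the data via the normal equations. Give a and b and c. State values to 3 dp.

a = -2.025, b = -2.718, c = -0.686

XᵀX·[a, b, c]ᵀ = Xᵀv reads: 24930·a + 2396·b + 246·c = -57171;  2396·a + 246·b + 26·c = -5539;  246·a + 26·b + 6·c = -573.
Solving the 3×3 system (Gaussian elimination) gives a = -21296/10515, b = -47627/17525, c = -72163/105150.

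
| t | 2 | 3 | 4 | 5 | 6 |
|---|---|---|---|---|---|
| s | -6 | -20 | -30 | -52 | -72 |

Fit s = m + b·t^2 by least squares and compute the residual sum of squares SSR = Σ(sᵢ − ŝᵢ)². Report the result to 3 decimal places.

Sums needed: Σ1 = 5, Σt^2 = 90, Σt^2·t^2 = 2274.
And Σs = -180, Σt^2·s = -4576.
So MᵀM·[m, b]ᵀ = Mᵀs: [[5, 90]; [90, 2274]]·[m, b]ᵀ = [-180, -4576]ᵀ.
Δ = 5·2274 − 90² = 3270.
m = ((-180)·2274 − 90·(-4576))/3270 = 84/109; b = (5·(-4576) − 90·(-180))/3270 = -668/327.
Residuals: 458/327, -260/109, 626/327, -556/327, 84/109; SSR = 4840/327.

SSR = 14.801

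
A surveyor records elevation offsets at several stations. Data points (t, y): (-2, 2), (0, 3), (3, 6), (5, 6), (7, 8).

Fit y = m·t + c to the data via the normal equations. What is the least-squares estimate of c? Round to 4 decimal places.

c = 3.2895

With design matrix M, MᵀM = [[87, 13]; [13, 5]] and Mᵀy = [100, 25]ᵀ.
Determinant 87·5 − 13² = 266.
m = (100·5 − 13·25)/266 = 25/38; c = (87·25 − 13·100)/266 = 125/38.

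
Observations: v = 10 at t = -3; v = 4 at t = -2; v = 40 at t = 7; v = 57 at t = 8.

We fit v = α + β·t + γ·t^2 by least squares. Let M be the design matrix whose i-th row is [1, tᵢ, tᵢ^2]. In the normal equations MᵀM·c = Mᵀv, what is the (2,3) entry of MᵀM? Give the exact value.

Row 2 ↔ basis t, column 3 ↔ basis t^2, so (MᵀM)_{2,3} = Σᵢ (t)·(t^2) = (-3)·(9) + (-2)·(4) + (7)·(49) + (8)·(64) = 820.

820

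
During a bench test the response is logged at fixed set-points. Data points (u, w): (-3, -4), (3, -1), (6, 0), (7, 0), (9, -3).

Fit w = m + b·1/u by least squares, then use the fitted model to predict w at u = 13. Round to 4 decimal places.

ŵ = -1.6390

Entries of AᵀA: Σ1 = 5, Σ1/u = 53/126, Σ1/u·1/u = 4489/15876.
For Aᵀw: Σw = -8, Σ1/u·w = 2/3.
So AᵀA·[m, b]ᵀ = Aᵀw: [[5, 53/126]; [53/126, 4489/15876]]·[m, b]ᵀ = [-8, 2/3]ᵀ.
Eliminating b: (4489/15876)·(row 1) − (53/126)·(row 2) gives (4909/3969)·m = (4489/15876)·(-8) − (53/126)·(2/3) = -10091/3969, so m = -10091/4909.
Then b = ((2/3) − (53/126)·(-10091/4909))/(4489/15876) = 26586/4909.
At u = 13: ŵ = (-10091/4909)·(1) + (26586/4909)·(1/13) = -104597/63817.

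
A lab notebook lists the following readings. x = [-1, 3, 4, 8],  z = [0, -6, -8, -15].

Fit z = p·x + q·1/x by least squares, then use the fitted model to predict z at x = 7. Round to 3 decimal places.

ẑ = -13.502

Sums needed: Σx·x = 90, Σx·1/x = 4, Σ1/x·1/x = 685/576.
Right-hand side: Σx·z = -170, Σ1/x·z = -47/8.
Δ = 90·(685/576) − 4² = 2913/32.
p = ((-170)·(685/576) − 4·(-47/8))/(2913/32) = -51457/26217; q = (90·(-47/8) − 4·(-170))/(2913/32) = 4840/2913.
At x = 7: ẑ = (-51457/26217)·(7) + (4840/2913)·(1/7) = -2477833/183519.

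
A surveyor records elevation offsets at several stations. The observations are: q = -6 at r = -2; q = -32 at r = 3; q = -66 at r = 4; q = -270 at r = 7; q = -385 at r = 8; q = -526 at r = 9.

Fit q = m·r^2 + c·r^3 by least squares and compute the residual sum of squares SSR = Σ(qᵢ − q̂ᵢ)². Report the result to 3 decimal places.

Sums needed: Σr^2·r^2 = 13411, Σr^2·r^3 = 109859, Σr^3·r^3 = 916123.
Moment sums: Σr^2·q = -81844, Σr^3·q = -678224.
MᵀM·[m, c]ᵀ = Mᵀq becomes [[13411, 109859]; [109859, 916123]]·[m, c]ᵀ = [-81844, -678224]ᵀ.
Eliminating c: 916123·(row 1) − 109859·(row 2) gives 217125672·m = 916123·(-81844) − 109859·(-678224) = -470160396, so m = -39180033/18093806.
Then c = ((-678224) − 109859·(-39180033/18093806))/916123 = -8696839/18093806.
Residuals: -10708708/9046903, 4216579/9046903, -5356486/9046903, 8754887/9046903, -2905815/9046903, -1881826/9046903; SSR = 27609557/9046903.

SSR = 3.052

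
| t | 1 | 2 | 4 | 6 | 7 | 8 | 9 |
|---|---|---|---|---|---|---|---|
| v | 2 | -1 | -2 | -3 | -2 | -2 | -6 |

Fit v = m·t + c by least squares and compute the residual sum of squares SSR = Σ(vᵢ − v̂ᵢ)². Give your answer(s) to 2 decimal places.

SSR = 10.62

From the data, Σt·t = 251, Σt = 37, Σ1 = 7.
And Σt·v = -110, Σv = -14.
Normal equations: [[251, 37]; [37, 7]]·[m, c]ᵀ = [-110, -14]ᵀ.
det = 251·7 − 37² = 388.
m = ((-110)·7 − 37·(-14))/388 = -63/97; c = (251·(-14) − 37·(-110))/388 = 139/97.
Residuals: 118/97, -110/97, -81/97, -52/97, 108/97, 171/97, -154/97; SSR = 1030/97.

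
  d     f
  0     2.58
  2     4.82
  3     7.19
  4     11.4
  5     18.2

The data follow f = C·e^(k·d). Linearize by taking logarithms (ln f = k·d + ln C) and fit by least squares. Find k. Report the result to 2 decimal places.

k = 0.39

Taking logs, ln f = k·d + ln C, so regress ln f on d.
Σd = 14.0000, Σ(d)² = 54.0000, Σln f = 9.8283, Σd·ln f = 33.3052.
Normal system: [[54.0000, 14.0000]; [14.0000, 5]]·[k, ln C]ᵀ = [33.3052, 9.8283]ᵀ.
Solving (det = 74.0000): k = 0.39094, ln C = 0.87101.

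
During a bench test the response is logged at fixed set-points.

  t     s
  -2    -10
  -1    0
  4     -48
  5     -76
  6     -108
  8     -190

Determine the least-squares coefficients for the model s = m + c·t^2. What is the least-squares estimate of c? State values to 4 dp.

c = -3.0117

With design matrix M, MᵀM = [[6, 146]; [146, 6290]] and Mᵀs = [-432, -18756]ᵀ.
Eliminating c: 6290·(row 1) − 146·(row 2) gives 16424·m = 6290·(-432) − 146·(-18756) = 21096, so m = 2637/2053.
Then c = ((-18756) − 146·(2637/2053))/6290 = -6183/2053.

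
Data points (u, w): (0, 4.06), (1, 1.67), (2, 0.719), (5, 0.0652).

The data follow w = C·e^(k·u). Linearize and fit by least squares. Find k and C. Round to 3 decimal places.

k = -0.822, C = 3.885

Let Y = ln w. Fitting Y = k·u + ln C by least squares:
XᵀX = [[30.0000, 8.0000]; [8.0000, 4]], rhs = [-13.7984, -1.1462]ᵀ  (here Σu = 8.0000, Σ(u)² = 30.0000, Σln w = -1.1462, Σu·ln w = -13.7984).
Solving (det = 56.0000): k = -0.82186, ln C = 1.35718, so C = exp(1.35718) = 3.88522.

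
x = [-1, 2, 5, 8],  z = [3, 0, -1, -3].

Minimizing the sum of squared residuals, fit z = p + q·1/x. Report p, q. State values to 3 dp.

p = -0.372, q = -2.788

The normal equations are: 4·p + (-7/40)·q = -1;  (-7/40)·p + (2089/1600)·q = -143/40.
det = 4·(2089/1600) − (-7/40)² = 8307/1600.
p = ((-1)·(2089/1600) − (-7/40)·(-143/40))/(8307/1600) = -1030/2769; q = (4·(-143/40) − (-7/40)·(-1))/(8307/1600) = -7720/2769.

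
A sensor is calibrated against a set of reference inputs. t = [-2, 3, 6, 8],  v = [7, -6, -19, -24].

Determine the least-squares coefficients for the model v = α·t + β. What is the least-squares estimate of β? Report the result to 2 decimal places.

Setting ∂/∂α … = 0 gives: 113·α + 15·β = -338;  15·α + 4·β = -42.
Determinant 113·4 − 15² = 227.
α = ((-338)·4 − 15·(-42))/227 = -722/227; β = (113·(-42) − 15·(-338))/227 = 324/227.

β = 1.43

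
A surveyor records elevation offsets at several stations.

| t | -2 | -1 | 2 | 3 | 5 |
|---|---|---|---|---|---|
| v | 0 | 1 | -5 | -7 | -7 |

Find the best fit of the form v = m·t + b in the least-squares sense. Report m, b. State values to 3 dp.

m = -1.259, b = -1.837

Forming XᵀX = [[43, 7]; [7, 5]] and Xᵀv = [-67, -18]ᵀ gives XᵀX·[m, b]ᵀ = Xᵀv.
Eliminating b: 5·(row 1) − 7·(row 2) gives 166·m = 5·(-67) − 7·(-18) = -209, so m = -209/166.
Then b = ((-18) − 7·(-209/166))/5 = -305/166.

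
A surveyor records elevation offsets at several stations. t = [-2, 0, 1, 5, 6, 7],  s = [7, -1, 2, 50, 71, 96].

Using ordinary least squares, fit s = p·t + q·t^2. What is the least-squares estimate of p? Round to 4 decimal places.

Normal-equation sums: Σt·t = 115, Σt·t^2 = 677, Σt^2·t^2 = 4339.
For Aᵀs: Σt·s = 1336, Σt^2·s = 8540.
AᵀA·[p, q]ᵀ = Aᵀs becomes [[115, 677]; [677, 4339]]·[p, q]ᵀ = [1336, 8540]ᵀ.
Eliminating q: 4339·(row 1) − 677·(row 2) gives 40656·p = 4339·1336 − 677·8540 = 15324, so p = 1277/3388.
Then q = (8540 − 677·(1277/3388))/4339 = 6469/3388.

p = 0.3769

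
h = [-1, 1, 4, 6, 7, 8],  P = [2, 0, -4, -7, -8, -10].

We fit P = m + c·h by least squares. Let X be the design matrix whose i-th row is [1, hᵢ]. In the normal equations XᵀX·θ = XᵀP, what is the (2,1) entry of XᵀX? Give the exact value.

25

Row 2 ↔ basis h, column 1 ↔ basis 1, so (XᵀX)_{2,1} = Σᵢ h = (-1)·(1) + (1)·(1) + (4)·(1) + (6)·(1) + (7)·(1) + (8)·(1) = 25.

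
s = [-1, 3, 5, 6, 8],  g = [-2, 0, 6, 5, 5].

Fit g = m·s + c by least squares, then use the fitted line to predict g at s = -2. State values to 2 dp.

ĝ = -2.92

Compute the Gram sums: Σs·s = 135, Σs = 21, Σ1 = 5.
And Σs·g = 102, Σg = 14.
So AᵀA·[m, c]ᵀ = Aᵀg: [[135, 21]; [21, 5]]·[m, c]ᵀ = [102, 14]ᵀ.
det = 135·5 − 21² = 234.
m = (102·5 − 21·14)/234 = 12/13; c = (135·14 − 21·102)/234 = -14/13.
At s = -2: ĝ = (12/13)·(-2) + (-14/13)·(1) = -38/13.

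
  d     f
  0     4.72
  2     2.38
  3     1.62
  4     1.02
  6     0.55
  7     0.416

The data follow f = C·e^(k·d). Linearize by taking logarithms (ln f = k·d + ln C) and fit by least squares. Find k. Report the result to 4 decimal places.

k = -0.3531

With ln fᵢ as the transformed response and dᵢ as the regressor:
AᵀA = [[114.0000, 22.0000]; [22.0000, 6]], rhs = [-6.4658, 1.4462]ᵀ  (here Σd = 22.0000, Σ(d)² = 114.0000, Σln f = 1.4462, Σd·ln f = -6.4658).
Δ = 114.0000·6 − (22.0000)² = 200.0000; k = (-6.4658·6 − 22.0000·1.4462)/200.0000 = -0.35306, ln C = (114.0000·1.4462 − 22.0000·-6.4658)/200.0000 = 1.53559.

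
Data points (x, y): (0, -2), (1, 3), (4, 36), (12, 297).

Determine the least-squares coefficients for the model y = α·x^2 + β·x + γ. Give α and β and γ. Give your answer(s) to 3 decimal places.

Normal-equation sums: Σx^2·x^2 = 20993, Σx^2·x = 1793, Σx^2 = 161, Σx·x = 161, Σx = 17, Σ1 = 4.
Right-hand side: Σx^2·y = 43347, Σx·y = 3711, Σy = 334.
Normal equations: [[20993, 1793, 161]; [1793, 161, 17]; [161, 17, 4]]·[α, β, γ]ᵀ = [43347, 3711, 334]ᵀ.
Solving the 3×3 system (Gaussian elimination) gives α = 7549/3912, β = 33487/19560, γ = -1179/815.

α = 1.930, β = 1.712, γ = -1.447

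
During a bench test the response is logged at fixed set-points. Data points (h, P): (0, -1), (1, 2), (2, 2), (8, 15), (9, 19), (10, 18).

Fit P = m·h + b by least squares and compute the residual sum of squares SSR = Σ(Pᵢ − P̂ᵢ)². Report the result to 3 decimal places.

Entries of XᵀX: Σh·h = 250, Σh = 30, Σ1 = 6.
Moment sums: Σh·P = 477, ΣP = 55.
det = 250·6 − 30² = 600.
m = (477·6 − 30·55)/600 = 101/50; b = (250·55 − 30·477)/600 = -14/15.
Residuals: -1/15, 137/150, -83/75, -17/75, 263/150, -19/15; SSR = 1019/150.

SSR = 6.793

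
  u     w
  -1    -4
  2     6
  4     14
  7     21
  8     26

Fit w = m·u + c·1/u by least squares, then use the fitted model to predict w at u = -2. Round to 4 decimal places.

ŵ = -6.6723

Forming XᵀX = [[134, 5]; [5, 4229/3136]] and Xᵀw = [427, 67/4]ᵀ gives XᵀX·[m, c]ᵀ = Xᵀw.
det = 134·(4229/3136) − 5² = 244143/1568.
m = (427·(4229/3136) − 5·(67/4))/(244143/1568) = 514381/162762; c = (134·(67/4) − 5·427)/(244143/1568) = 57232/81381.
At u = -2: ŵ = (514381/162762)·(-2) + (57232/81381)·(-1/2) = -180999/27127.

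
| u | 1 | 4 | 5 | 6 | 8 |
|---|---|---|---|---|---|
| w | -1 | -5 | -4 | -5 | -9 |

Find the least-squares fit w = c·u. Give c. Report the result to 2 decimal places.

c = -1.01

Entries of MᵀM: Σu·u = 142.
And Σu·w = -143.
c = (-143)/142 = -1.00704.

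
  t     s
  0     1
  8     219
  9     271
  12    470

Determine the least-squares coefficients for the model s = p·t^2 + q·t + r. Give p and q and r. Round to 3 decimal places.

Sums needed: Σt^2·t^2 = 31393, Σt^2·t = 2969, Σt^2 = 289, Σt·t = 289, Σt = 29, Σ1 = 4.
Right-hand side: Σt^2·s = 103647, Σt·s = 9831, Σs = 961.
Normal equations: [[31393, 2969, 289]; [2969, 289, 29]; [289, 29, 4]]·[p, q, r]ᵀ = [103647, 9831, 961]ᵀ.
Row-reducing yields p = 6407/2148, q = 7025/2148, r = 185/179.

p = 2.983, q = 3.270, r = 1.034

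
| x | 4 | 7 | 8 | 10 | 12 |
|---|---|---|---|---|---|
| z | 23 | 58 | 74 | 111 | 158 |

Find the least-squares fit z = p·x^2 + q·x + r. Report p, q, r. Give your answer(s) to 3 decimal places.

p = 1.047, q = 0.089, r = 5.980

Compute the Gram sums: Σx^2·x^2 = 37489, Σx^2·x = 3647, Σx^2 = 373, Σx·x = 373, Σx = 41, Σ1 = 5.
Moment sums: Σx^2·z = 41798, Σx·z = 4096, Σz = 424.
Inverting the 3×3 Gram matrix, [p, q, r]ᵀ = [4096/3913, 349/3913, 23399/3913]ᵀ.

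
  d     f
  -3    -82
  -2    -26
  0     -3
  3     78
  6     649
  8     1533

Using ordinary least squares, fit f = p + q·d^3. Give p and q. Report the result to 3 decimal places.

Normal-equation sums: Σ1 = 6, Σd^3 = 720, Σd^3·d^3 = 310322.
Right-hand side: Σf = 2149, Σd^3·f = 929608.
Normal equations: [[6, 720]; [720, 310322]]·[p, q]ᵀ = [2149, 929608]ᵀ.
Δ = 6·310322 − 720² = 1343532.
p = (2149·310322 − 720·929608)/1343532 = -1217891/671766; q = (6·929608 − 720·2149)/1343532 = 335864/111961.

p = -1.813, q = 3.000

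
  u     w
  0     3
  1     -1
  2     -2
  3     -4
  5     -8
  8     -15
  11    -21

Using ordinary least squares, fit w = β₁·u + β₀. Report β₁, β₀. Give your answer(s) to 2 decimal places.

Sums needed: Σu·u = 224, Σu = 30, Σ1 = 7.
For Xᵀw: Σu·w = -408, Σw = -48.
Eliminating β₀: 7·(row 1) − 30·(row 2) gives 668·β₁ = 7·(-408) − 30·(-48) = -1416, so β₁ = -354/167.
Then β₀ = ((-48) − 30·(-354/167))/7 = 372/167.

β₁ = -2.12, β₀ = 2.23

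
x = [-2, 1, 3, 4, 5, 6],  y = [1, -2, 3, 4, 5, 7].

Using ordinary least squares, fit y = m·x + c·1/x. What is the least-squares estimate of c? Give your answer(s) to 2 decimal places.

MᵀM·[m, c]ᵀ = Mᵀy reads: 91·m + 6·c = 88;  6·m + (5369/3600)·c = 5/3.
(Σx·x = 91, Σx·1/x = 6, Σ1/x·1/x = 5369/3600, Σx·y = 88, Σ1/x·y = 5/3.)
Eliminating c: (5369/3600)·(row 1) − 6·(row 2) gives (358979/3600)·m = (5369/3600)·88 − 6·(5/3) = 54559/450, so m = 436472/358979.
Then c = ((5/3) − 6·(436472/358979))/(5369/3600) = -1354800/358979.

c = -3.77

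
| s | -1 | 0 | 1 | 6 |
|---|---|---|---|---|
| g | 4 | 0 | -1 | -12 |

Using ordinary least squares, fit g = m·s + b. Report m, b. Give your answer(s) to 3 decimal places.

From the data, Σs·s = 38, Σs = 6, Σ1 = 4.
And Σs·g = -77, Σg = -9.
det = 38·4 − 6² = 116.
m = ((-77)·4 − 6·(-9))/116 = -127/58; b = (38·(-9) − 6·(-77))/116 = 30/29.

m = -2.190, b = 1.034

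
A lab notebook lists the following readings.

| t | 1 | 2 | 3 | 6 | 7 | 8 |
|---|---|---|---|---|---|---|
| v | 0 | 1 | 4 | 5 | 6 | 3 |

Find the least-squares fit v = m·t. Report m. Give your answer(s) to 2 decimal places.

Normal-equation sums: Σt·t = 163.
And Σt·v = 110.
Hence m = 110 / 163 ≈ 0.674847.

m = 0.67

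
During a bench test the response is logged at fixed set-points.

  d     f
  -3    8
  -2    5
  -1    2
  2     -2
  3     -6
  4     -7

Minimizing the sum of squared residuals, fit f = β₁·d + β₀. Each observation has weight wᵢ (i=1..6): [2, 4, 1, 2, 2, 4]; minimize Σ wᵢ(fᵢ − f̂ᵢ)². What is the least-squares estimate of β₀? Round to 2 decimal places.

Compute the Gram sums: Σwᵢ·d·d = 125, Σwᵢ·d = 11, Σwᵢ·1 = 15.
For MᵀWf: Σwᵢ·d·f = -246, Σwᵢ·f = -6.
MᵀWM·[β₁, β₀]ᵀ = MᵀWf becomes [[125, 11]; [11, 15]]·[β₁, β₀]ᵀ = [-246, -6]ᵀ.
det = 125·15 − 11² = 1754.
β₁ = ((-246)·15 − 11·(-6))/1754 = -1812/877; β₀ = (125·(-6) − 11·(-246))/1754 = 978/877.

β₀ = 1.12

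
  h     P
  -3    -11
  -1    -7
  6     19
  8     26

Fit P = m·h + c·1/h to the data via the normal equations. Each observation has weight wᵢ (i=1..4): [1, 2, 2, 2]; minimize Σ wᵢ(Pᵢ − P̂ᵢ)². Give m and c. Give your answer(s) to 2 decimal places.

The normal equations are: 211·m + 7·c = 691;  7·m + (211/96)·c = 61/2.
(Σwᵢ·h·h = 211, Σwᵢ·h·1/h = 7, Σwᵢ·1/h·1/h = 211/96, Σwᵢ·h·P = 691, Σwᵢ·1/h·P = 61/2.)
Δ = 211·(211/96) − 7² = 39817/96.
m = (691·(211/96) − 7·(61/2))/(39817/96) = 125305/39817; c = (211·(61/2) − 7·691)/(39817/96) = 153456/39817.

m = 3.15, c = 3.85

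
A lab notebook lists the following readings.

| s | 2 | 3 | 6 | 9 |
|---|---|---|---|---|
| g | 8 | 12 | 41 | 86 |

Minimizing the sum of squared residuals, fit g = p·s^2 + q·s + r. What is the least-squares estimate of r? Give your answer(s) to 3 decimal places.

XᵀX·[p, q, r]ᵀ = Xᵀg reads: 7954·p + 980·q + 130·r = 8582;  980·p + 130·q + 20·r = 1072;  130·p + 20·q + 4·r = 147.
Row-reducing yields p = 65/66, q = 2/5, r = 181/66.

r = 2.742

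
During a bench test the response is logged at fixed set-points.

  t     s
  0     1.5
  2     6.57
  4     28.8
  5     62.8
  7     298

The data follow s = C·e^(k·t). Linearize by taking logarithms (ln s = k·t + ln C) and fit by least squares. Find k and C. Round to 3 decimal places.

k = 0.755, C = 1.462

Let Y = ln s. Fitting Y = k·t + ln C by least squares:
Over the data: Σt = 18.0000, Σ(t)² = 94.0000, Σln s = 15.4854, Σt·ln s = 77.7860.
Normal system: [[94.0000, 18.0000]; [18.0000, 5]]·[k, ln C]ᵀ = [77.7860, 15.4854]ᵀ.
Solving (det = 146.0000): k = 0.75474, ln C = 0.38000, so C = exp(0.38000) = 1.46229.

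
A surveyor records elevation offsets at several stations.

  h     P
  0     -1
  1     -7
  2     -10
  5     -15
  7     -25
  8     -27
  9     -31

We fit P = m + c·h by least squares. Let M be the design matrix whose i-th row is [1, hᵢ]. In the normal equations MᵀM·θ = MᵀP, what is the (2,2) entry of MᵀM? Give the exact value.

Row 2 ↔ basis h, column 2 ↔ basis h, so (MᵀM)_{2,2} = Σᵢ (h)·(h) = (0)·(0) + (1)·(1) + (2)·(2) + (5)·(5) + (7)·(7) + (8)·(8) + (9)·(9) = 224.

224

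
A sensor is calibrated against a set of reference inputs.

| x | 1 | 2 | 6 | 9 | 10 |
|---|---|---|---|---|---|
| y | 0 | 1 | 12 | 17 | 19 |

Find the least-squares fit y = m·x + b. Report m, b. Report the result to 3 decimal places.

Entries of AᵀA: Σx·x = 222, Σx = 28, Σ1 = 5.
For Aᵀy: Σx·y = 417, Σy = 49.
Normal equations: [[222, 28]; [28, 5]]·[m, b]ᵀ = [417, 49]ᵀ.
Δ = 222·5 − 28² = 326.
m = (417·5 − 28·49)/326 = 713/326; b = (222·49 − 28·417)/326 = -399/163.

m = 2.187, b = -2.448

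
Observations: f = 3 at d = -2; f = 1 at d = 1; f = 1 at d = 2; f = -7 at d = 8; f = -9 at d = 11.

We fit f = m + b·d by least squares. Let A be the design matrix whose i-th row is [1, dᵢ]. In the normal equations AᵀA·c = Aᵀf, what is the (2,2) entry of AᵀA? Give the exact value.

Row 2 ↔ basis d, column 2 ↔ basis d, so (AᵀA)_{2,2} = Σᵢ (d)·(d) = (-2)·(-2) + (1)·(1) + (2)·(2) + (8)·(8) + (11)·(11) = 194.

194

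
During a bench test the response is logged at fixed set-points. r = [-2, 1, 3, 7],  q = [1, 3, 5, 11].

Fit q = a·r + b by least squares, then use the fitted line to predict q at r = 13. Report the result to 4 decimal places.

q̂ = 17.0702

XᵀX·[a, b]ᵀ = Xᵀq reads: 63·a + 9·b = 93;  9·a + 4·b = 20.
(Σr·r = 63, Σr = 9, Σ1 = 4, Σr·q = 93, Σq = 20.)
Δ = 63·4 − 9² = 171.
a = (93·4 − 9·20)/171 = 64/57; b = (63·20 − 9·93)/171 = 47/19.
At r = 13: q̂ = (64/57)·(13) + (47/19)·(1) = 973/57.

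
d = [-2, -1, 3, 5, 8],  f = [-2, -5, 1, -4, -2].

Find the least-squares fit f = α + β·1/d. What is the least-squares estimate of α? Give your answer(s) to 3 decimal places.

α = -1.969

Entries of AᵀA: Σ1 = 5, Σ1/d = -101/120, Σ1/d·1/d = 20401/14400.
For Aᵀf: Σf = -12, Σ1/d·f = 317/60.
Normal equations: [[5, -101/120]; [-101/120, 20401/14400]]·[α, β]ᵀ = [-12, 317/60]ᵀ.
Eliminating β: (20401/14400)·(row 1) − (-101/120)·(row 2) gives (22951/3600)·α = (20401/14400)·(-12) − (-101/120)·(317/60) = -90389/7200, so α = -90389/45902.
Then β = ((317/60) − (-101/120)·(-90389/45902))/(20401/14400) = 58740/22951.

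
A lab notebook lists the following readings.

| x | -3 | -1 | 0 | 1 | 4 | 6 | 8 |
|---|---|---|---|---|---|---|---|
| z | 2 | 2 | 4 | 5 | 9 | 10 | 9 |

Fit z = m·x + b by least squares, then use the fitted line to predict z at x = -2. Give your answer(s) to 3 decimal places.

Sums needed: Σx·x = 127, Σx = 15, Σ1 = 7.
Right-hand side: Σx·z = 165, Σz = 41.
Determinant 127·7 − 15² = 664.
m = (165·7 − 15·41)/664 = 135/166; b = (127·41 − 15·165)/664 = 683/166.
At x = -2: ẑ = (135/166)·(-2) + (683/166)·(1) = 413/166.

ẑ = 2.488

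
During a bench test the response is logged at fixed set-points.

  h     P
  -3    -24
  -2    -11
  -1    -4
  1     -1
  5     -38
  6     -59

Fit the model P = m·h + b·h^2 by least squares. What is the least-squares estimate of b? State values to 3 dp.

b = -1.953

Sums needed: Σh·h = 76, Σh·h^2 = 306, Σh^2·h^2 = 2020.
For MᵀP: Σh·P = -447, Σh^2·P = -3339.
Normal equations: [[76, 306]; [306, 2020]]·[m, b]ᵀ = [-447, -3339]ᵀ.
Determinant 76·2020 − 306² = 59884.
m = ((-447)·2020 − 306·(-3339))/59884 = 59397/29942; b = (76·(-3339) − 306·(-447))/59884 = -58491/29942.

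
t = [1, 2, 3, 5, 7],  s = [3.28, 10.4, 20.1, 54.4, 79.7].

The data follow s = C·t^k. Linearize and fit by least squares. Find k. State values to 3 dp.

With ln sᵢ as the transformed response and ln tᵢ as the regressor:
AᵀA = [[8.0643, 5.3471]; [5.3471, 5]], rhs = [19.8715, 14.9050]ᵀ  (here Σln t = 5.3471, Σ(ln t)² = 8.0643, Σln s = 14.9050, Σln t·ln s = 19.8715).
Slope k = (n·Σln t·ln s − Σln t·Σln s)/(n·Σ(ln t)² − (Σln t)²) = (5·19.8715 − 5.3471·14.9050)/11.7297 = 1.67597; ln C = (Σln s − k·Σln t)/n = 1.18868.

k = 1.676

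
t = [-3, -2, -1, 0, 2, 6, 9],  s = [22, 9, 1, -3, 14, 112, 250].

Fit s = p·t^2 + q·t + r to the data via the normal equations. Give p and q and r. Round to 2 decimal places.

p = 2.98, q = 1.09, r = -1.33

Sums needed: Σt^2·t^2 = 7971, Σt^2·t = 917, Σt^2 = 135, Σt·t = 135, Σt = 11, Σ1 = 7.
For Aᵀs: Σt^2·s = 24573, Σt·s = 2865, Σs = 405.
AᵀA·[p, q, r]ᵀ = Aᵀs becomes [[7971, 917, 135]; [917, 135, 11]; [135, 11, 7]]·[p, q, r]ᵀ = [24573, 2865, 405]ᵀ.
Solving the 3×3 system (Gaussian elimination) gives p = 704088/236249, q = 256692/236249, r = -24117/18173.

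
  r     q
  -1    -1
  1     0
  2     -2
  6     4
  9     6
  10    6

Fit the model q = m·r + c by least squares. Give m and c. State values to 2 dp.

Forming XᵀX = [[223, 27]; [27, 6]] and Xᵀq = [135, 13]ᵀ gives XᵀX·[m, c]ᵀ = Xᵀq.
Eliminating c: 6·(row 1) − 27·(row 2) gives 609·m = 6·135 − 27·13 = 459, so m = 153/203.
Then c = (13 − 27·(153/203))/6 = -746/609.

m = 0.75, c = -1.22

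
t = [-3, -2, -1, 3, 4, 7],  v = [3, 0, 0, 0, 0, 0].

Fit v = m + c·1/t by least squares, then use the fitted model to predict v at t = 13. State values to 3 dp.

XᵀX·[m, c]ᵀ = Xᵀv reads: 6·m + (-31/28)·c = 3;  (-31/28)·m + (10973/7056)·c = -1.
Δ = 6·(10973/7056) − (-31/28)² = 19063/2352.
m = (3·(10973/7056) − (-31/28)·(-1))/(19063/2352) = 8369/19063; c = (6·(-1) − (-31/28)·3)/(19063/2352) = -6300/19063.
At t = 13: v̂ = (8369/19063)·(1) + (-6300/19063)·(1/13) = 102497/247819.

v̂ = 0.414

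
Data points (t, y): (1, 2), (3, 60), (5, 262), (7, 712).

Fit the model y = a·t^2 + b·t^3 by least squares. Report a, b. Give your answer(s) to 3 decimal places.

The normal equations are: 3108·a + 20176·b = 41980;  20176·a + 134004·b = 278588.
(Σt^2·t^2 = 3108, Σt^2·t^3 = 20176, Σt^3·t^3 = 134004, Σt^2·y = 41980, Σt^3·y = 278588.)
det = 3108·134004 − 20176² = 9413456.
a = (41980·134004 − 20176·278588)/9413456 = 22579/45257; b = (3108·278588 − 20176·41980)/9413456 = 1178939/588341.

a = 0.499, b = 2.004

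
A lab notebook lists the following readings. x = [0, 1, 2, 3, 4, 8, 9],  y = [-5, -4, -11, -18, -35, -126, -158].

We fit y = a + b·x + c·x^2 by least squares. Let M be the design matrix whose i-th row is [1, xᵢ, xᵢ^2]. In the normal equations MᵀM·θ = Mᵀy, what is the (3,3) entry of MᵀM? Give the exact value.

11011

Row 3 ↔ basis x^2, column 3 ↔ basis x^2, so (MᵀM)_{3,3} = Σᵢ (x^2)·(x^2) = (0)·(0) + (1)·(1) + (4)·(4) + (9)·(9) + (16)·(16) + (64)·(64) + (81)·(81) = 11011.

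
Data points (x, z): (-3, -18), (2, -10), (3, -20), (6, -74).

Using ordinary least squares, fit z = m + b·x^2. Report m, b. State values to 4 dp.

Normal-equation sums: Σ1 = 4, Σx^2 = 58, Σx^2·x^2 = 1474.
Moment sums: Σz = -122, Σx^2·z = -3046.
So AᵀA·[m, b]ᵀ = Aᵀz: [[4, 58]; [58, 1474]]·[m, b]ᵀ = [-122, -3046]ᵀ.
Δ = 4·1474 − 58² = 2532.
m = ((-122)·1474 − 58·(-3046))/2532 = -790/633; b = (4·(-3046) − 58·(-122))/2532 = -1277/633.

m = -1.2480, b = -2.0174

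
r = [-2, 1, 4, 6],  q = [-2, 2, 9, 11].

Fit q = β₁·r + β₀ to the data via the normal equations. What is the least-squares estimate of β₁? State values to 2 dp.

β₁ = 1.71

Setting ∂/∂β₁ … = 0 gives: 57·β₁ + 9·β₀ = 108;  9·β₁ + 4·β₀ = 20.
det = 57·4 − 9² = 147.
β₁ = (108·4 − 9·20)/147 = 12/7; β₀ = (57·20 − 9·108)/147 = 8/7.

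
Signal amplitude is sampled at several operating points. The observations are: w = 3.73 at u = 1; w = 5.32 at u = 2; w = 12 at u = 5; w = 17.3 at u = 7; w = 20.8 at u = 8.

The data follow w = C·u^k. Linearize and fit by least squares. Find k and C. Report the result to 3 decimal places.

k = 0.832, C = 3.381

With ln wᵢ as the transformed response and ln uᵢ as the regressor:
XᵀX = [[11.1814, 6.3279]; [6.3279, 5]], rhs = [17.0161, 11.3584]ᵀ  (here Σln u = 6.3279, Σ(ln u)² = 11.1814, Σln w = 11.3584, Σln u·ln w = 17.0161).
Δ = 11.1814·5 − (6.3279)² = 15.8642; k = (17.0161·5 − 6.3279·11.3584)/15.8642 = 0.83238, ln C = (11.1814·11.3584 − 6.3279·17.0161)/15.8642 = 1.21824, so C = exp(1.21824) = 3.38123.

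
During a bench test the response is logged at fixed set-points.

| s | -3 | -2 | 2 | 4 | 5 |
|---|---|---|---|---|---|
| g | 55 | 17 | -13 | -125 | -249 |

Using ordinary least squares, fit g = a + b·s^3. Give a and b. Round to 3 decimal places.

Setting ∂/∂a … = 0 gives: 5·a + 162·b = -315;  162·a + 20578·b = -40850.
Δ = 5·20578 − 162² = 76646.
a = ((-315)·20578 − 162·(-40850))/76646 = 67815/38323; b = (5·(-40850) − 162·(-315))/76646 = -76610/38323.

a = 1.770, b = -1.999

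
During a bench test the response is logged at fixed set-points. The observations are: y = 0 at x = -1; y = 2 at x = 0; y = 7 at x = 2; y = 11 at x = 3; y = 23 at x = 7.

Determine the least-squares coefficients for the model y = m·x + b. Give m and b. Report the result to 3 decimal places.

m = 2.923, b = 2.170

AᵀA·[m, b]ᵀ = Aᵀy reads: 63·m + 11·b = 208;  11·m + 5·b = 43.
Δ = 63·5 − 11² = 194.
m = (208·5 − 11·43)/194 = 567/194; b = (63·43 − 11·208)/194 = 421/194.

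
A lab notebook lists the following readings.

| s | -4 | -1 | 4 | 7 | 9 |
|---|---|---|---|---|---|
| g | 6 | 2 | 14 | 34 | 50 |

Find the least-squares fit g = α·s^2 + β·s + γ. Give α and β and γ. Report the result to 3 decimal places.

α = 0.472, β = 1.061, γ = 2.623

From the data, Σs^2·s^2 = 9475, Σs^2·s = 1071, Σs^2 = 163, Σs·s = 163, Σs = 15, Σ1 = 5.
For Aᵀg: Σs^2·g = 6038, Σs·g = 718, Σg = 106.
Normal equations: [[9475, 1071, 163]; [1071, 163, 15]; [163, 15, 5]]·[α, β, γ]ᵀ = [6038, 718, 106]ᵀ.
Row-reducing yields α = 22476/47593, β = 50476/47593, γ = 9602/3661.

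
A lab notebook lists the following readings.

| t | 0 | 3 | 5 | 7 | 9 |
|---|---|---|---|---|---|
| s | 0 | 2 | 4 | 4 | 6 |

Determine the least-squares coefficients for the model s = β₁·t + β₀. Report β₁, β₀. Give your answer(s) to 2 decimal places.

β₁ = 0.64, β₀ = 0.13

Normal-equation sums: Σt·t = 164, Σt = 24, Σ1 = 5.
Right-hand side: Σt·s = 108, Σs = 16.
Normal equations: [[164, 24]; [24, 5]]·[β₁, β₀]ᵀ = [108, 16]ᵀ.
det = 164·5 − 24² = 244.
β₁ = (108·5 − 24·16)/244 = 39/61; β₀ = (164·16 − 24·108)/244 = 8/61.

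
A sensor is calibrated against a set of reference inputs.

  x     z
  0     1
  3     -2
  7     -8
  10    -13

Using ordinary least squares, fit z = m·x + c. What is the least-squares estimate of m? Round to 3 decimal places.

m = -1.414

Sums needed: Σx·x = 158, Σx = 20, Σ1 = 4.
Right-hand side: Σx·z = -192, Σz = -22.
So AᵀA·[m, c]ᵀ = Aᵀz: [[158, 20]; [20, 4]]·[m, c]ᵀ = [-192, -22]ᵀ.
Determinant 158·4 − 20² = 232.
m = ((-192)·4 − 20·(-22))/232 = -41/29; c = (158·(-22) − 20·(-192))/232 = 91/58.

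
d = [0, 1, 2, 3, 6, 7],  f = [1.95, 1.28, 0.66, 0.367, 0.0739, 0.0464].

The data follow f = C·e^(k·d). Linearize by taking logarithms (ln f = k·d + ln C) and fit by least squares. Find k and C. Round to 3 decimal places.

Linearized form: ln f = k·d + ln C. From the 6 transformed points,
Σd = 19.0000, Σ(d)² = 99.0000, Σln f = -6.1787, Σd·ln f = -40.7148.
Equations: 99.0000·k + 19.0000·ln C = -40.7148;  19.0000·k + 6·ln C = -6.1787.
Slope k = (n·Σd·ln f − Σd·Σln f)/(n·Σ(d)² − (Σd)²) = (6·-40.7148 − 19.0000·-6.1787)/233.0000 = -0.54461; ln C = (Σln f − k·Σd)/n = 0.69480, so C = exp(0.69480) = 2.00331.

k = -0.545, C = 2.003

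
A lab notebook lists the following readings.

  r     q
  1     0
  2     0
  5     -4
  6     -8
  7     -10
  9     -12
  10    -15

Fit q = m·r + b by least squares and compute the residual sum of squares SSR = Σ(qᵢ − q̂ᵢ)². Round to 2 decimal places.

Compute the Gram sums: Σr·r = 296, Σr = 40, Σ1 = 7.
For Aᵀq: Σr·q = -396, Σq = -49.
So AᵀA·[m, b]ᵀ = Aᵀq: [[296, 40]; [40, 7]]·[m, b]ᵀ = [-396, -49]ᵀ.
Determinant 296·7 − 40² = 472.
m = ((-396)·7 − 40·(-49))/472 = -203/118; b = (296·(-49) − 40·(-396))/472 = 167/59.
Residuals: -131/118, 36/59, 209/118, -30/59, -93/118, 77/118, -37/59; SSR = 380/59.

SSR = 6.44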